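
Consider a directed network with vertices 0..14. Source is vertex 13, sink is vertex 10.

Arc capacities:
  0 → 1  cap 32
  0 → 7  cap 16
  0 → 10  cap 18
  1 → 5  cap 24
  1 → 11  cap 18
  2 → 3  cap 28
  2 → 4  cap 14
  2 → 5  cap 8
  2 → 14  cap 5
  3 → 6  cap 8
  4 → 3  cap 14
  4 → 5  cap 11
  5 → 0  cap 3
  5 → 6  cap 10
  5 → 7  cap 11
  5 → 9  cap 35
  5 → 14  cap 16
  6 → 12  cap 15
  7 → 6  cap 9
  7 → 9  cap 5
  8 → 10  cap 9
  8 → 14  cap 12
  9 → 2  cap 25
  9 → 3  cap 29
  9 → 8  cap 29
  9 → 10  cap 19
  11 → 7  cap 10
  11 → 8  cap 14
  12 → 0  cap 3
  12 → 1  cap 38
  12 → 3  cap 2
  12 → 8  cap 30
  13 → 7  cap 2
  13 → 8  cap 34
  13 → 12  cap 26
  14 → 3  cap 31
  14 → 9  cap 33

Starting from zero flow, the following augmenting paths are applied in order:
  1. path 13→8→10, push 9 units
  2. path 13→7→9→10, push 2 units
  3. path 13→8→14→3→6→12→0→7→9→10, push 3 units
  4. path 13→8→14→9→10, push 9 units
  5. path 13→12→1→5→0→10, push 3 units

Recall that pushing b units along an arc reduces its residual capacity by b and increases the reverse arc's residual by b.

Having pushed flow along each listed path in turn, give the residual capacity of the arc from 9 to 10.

after path 1 (13→8→10, push 9): res(9,10)=19
after path 2 (13→7→9→10, push 2): res(9,10)=17
after path 3 (13→8→14→3→6→12→0→7→9→10, push 3): res(9,10)=14
after path 4 (13→8→14→9→10, push 9): res(9,10)=5
after path 5 (13→12→1→5→0→10, push 3): res(9,10)=5

Residual capacity of (9,10): 5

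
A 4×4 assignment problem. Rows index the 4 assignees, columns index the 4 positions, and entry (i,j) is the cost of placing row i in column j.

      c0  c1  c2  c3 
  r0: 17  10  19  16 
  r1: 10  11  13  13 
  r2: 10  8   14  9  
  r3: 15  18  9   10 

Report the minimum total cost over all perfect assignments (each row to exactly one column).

Minimum assignment cost: 38

optimal assignment: row0→col1 (cost 10), row1→col0 (cost 10), row2→col3 (cost 9), row3→col2 (cost 9)
total = 10 + 10 + 9 + 9 = 38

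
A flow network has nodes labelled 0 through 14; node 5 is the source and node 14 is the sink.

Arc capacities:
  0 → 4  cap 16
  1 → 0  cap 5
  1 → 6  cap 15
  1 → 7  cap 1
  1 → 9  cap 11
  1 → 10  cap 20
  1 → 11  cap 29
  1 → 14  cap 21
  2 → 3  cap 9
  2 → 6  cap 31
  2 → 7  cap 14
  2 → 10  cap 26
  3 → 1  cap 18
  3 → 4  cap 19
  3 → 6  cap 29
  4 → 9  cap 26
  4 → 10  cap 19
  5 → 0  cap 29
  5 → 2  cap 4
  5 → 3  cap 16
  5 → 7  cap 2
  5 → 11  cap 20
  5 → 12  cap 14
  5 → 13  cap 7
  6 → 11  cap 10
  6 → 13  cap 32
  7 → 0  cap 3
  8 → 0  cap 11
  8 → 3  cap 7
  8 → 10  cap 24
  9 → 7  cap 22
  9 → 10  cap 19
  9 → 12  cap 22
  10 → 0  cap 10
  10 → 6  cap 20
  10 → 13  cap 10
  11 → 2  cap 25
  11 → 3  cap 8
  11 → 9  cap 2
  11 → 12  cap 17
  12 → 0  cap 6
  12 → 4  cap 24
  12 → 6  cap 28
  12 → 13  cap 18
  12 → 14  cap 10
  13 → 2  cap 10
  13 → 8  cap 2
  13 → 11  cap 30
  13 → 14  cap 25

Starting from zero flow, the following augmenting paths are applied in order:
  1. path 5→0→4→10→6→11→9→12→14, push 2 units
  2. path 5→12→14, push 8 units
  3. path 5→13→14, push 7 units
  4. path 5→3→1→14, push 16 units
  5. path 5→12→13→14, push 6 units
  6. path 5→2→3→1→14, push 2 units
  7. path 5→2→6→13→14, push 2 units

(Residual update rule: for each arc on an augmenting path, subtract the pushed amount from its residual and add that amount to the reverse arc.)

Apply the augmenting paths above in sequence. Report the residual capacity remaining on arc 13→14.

Residual capacity of (13,14): 10

after path 1 (5→0→4→10→6→11→9→12→14, push 2): res(13,14)=25
after path 2 (5→12→14, push 8): res(13,14)=25
after path 3 (5→13→14, push 7): res(13,14)=18
after path 4 (5→3→1→14, push 16): res(13,14)=18
after path 5 (5→12→13→14, push 6): res(13,14)=12
after path 6 (5→2→3→1→14, push 2): res(13,14)=12
after path 7 (5→2→6→13→14, push 2): res(13,14)=10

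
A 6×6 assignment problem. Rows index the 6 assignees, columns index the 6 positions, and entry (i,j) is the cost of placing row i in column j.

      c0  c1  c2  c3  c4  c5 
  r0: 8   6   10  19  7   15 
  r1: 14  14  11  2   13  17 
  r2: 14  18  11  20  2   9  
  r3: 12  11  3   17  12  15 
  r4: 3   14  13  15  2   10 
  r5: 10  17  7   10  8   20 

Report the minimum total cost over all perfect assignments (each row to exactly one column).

Minimum assignment cost: 31

optimal assignment: row0→col1 (cost 6), row1→col3 (cost 2), row2→col5 (cost 9), row3→col2 (cost 3), row4→col0 (cost 3), row5→col4 (cost 8)
total = 6 + 2 + 9 + 3 + 3 + 8 = 31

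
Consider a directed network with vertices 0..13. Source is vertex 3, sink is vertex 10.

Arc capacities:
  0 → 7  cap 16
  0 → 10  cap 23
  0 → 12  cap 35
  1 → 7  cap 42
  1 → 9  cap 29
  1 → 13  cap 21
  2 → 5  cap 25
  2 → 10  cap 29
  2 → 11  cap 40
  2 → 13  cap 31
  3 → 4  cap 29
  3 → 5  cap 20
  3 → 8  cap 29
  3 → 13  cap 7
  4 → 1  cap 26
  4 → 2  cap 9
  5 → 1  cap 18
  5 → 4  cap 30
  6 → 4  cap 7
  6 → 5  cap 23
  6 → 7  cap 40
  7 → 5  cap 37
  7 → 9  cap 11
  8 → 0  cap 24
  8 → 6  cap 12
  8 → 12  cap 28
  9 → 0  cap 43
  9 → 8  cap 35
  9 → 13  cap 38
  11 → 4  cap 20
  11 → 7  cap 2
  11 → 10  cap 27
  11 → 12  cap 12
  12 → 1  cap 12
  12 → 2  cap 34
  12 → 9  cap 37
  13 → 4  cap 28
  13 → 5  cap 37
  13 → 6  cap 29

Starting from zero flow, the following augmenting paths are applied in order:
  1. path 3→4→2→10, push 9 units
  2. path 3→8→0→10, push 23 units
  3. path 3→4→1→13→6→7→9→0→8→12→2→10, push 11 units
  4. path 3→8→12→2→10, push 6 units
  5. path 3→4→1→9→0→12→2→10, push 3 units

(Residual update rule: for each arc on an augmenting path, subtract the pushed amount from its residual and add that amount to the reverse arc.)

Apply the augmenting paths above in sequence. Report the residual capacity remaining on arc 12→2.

Residual capacity of (12,2): 14

after path 1 (3→4→2→10, push 9): res(12,2)=34
after path 2 (3→8→0→10, push 23): res(12,2)=34
after path 3 (3→4→1→13→6→7→9→0→8→12→2→10, push 11): res(12,2)=23
after path 4 (3→8→12→2→10, push 6): res(12,2)=17
after path 5 (3→4→1→9→0→12→2→10, push 3): res(12,2)=14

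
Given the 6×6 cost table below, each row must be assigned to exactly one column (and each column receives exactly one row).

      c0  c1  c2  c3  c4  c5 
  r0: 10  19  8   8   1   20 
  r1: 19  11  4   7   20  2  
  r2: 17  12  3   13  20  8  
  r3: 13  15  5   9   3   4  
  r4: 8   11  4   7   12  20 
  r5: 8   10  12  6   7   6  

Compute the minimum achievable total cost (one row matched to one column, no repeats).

Minimum assignment cost: 33

one of 3 optimal assignments: row0→col4 (cost 1), row1→col1 (cost 11), row2→col2 (cost 3), row3→col5 (cost 4), row4→col0 (cost 8), row5→col3 (cost 6)
total = 1 + 11 + 3 + 4 + 8 + 6 = 33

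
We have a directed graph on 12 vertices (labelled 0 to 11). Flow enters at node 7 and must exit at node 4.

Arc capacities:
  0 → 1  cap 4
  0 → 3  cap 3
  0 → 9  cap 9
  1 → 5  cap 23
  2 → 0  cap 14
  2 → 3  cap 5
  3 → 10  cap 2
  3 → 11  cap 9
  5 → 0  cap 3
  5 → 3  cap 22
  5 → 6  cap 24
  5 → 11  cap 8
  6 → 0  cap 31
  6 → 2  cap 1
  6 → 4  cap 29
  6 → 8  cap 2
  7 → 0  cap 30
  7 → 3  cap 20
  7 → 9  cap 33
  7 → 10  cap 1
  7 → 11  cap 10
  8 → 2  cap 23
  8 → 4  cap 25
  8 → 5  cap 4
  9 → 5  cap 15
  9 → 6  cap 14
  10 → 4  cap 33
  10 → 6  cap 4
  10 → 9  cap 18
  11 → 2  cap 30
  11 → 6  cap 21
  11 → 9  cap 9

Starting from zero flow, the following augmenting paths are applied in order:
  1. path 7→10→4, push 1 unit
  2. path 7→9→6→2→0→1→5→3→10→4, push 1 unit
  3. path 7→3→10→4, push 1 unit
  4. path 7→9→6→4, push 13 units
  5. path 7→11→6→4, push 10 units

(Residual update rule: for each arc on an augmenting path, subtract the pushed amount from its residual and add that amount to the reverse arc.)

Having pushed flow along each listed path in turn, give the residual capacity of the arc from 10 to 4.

Residual capacity of (10,4): 30

after path 1 (7→10→4, push 1): res(10,4)=32
after path 2 (7→9→6→2→0→1→5→3→10→4, push 1): res(10,4)=31
after path 3 (7→3→10→4, push 1): res(10,4)=30
after path 4 (7→9→6→4, push 13): res(10,4)=30
after path 5 (7→11→6→4, push 10): res(10,4)=30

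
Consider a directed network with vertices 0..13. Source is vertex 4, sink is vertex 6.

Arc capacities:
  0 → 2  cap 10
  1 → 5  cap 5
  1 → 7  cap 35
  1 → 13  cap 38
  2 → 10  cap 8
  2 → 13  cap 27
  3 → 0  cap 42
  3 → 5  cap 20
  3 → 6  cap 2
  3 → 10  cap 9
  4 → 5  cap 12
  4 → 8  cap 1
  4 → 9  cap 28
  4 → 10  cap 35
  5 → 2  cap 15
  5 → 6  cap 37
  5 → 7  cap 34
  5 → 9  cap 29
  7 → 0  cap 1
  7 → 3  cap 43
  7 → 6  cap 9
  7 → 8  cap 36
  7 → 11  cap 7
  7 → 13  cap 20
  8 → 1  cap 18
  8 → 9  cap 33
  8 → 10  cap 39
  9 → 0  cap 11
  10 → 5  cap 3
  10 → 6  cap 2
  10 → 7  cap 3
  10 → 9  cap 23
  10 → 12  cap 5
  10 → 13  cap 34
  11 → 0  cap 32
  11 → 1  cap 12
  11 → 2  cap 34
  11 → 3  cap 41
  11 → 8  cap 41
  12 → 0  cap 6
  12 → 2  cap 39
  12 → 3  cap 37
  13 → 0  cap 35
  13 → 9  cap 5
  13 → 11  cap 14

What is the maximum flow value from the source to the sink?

augment #1: 4→5→6 bottleneck 12, total now 12
augment #2: 4→10→6 bottleneck 2, total now 14
augment #3: 4→10→5→6 bottleneck 3, total now 17
augment #4: 4→10→7→6 bottleneck 3, total now 20
augment #5: 4→8→1→5→6 bottleneck 1, total now 21
augment #6: 4→10→12→3→6 bottleneck 2, total now 23
augment #7: 4→10→12→3→5→6 bottleneck 3, total now 26
augment #8: 4→10→13→11→1→5→6 bottleneck 4, total now 30
augment #9: 4→10→13→11→1→7→6 bottleneck 6, total now 36
augment #10: 4→10→13→11→3→5→6 bottleneck 4, total now 40

Maximum flow value: 40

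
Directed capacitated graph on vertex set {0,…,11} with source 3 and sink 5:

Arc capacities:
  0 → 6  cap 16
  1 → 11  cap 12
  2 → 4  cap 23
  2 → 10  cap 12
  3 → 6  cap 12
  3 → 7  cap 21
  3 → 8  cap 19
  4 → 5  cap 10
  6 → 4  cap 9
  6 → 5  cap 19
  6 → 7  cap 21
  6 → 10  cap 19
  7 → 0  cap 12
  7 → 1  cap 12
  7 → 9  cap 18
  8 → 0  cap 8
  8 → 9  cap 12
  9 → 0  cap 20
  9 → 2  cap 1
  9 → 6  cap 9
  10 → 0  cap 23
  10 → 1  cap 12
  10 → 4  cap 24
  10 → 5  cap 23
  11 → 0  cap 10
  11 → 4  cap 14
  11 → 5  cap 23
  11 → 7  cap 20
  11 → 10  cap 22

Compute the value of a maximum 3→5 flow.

augment #1: 3→6→5 bottleneck 12, total now 12
augment #2: 3→7→0→6→5 bottleneck 7, total now 19
augment #3: 3→7→1→11→5 bottleneck 12, total now 31
augment #4: 3→7→0→6→4→5 bottleneck 2, total now 33
augment #5: 3→8→0→6→4→5 bottleneck 7, total now 40
augment #6: 3→8→9→2→4→5 bottleneck 1, total now 41
augment #7: 3→8→9→6→10→5 bottleneck 9, total now 50

Maximum flow value: 50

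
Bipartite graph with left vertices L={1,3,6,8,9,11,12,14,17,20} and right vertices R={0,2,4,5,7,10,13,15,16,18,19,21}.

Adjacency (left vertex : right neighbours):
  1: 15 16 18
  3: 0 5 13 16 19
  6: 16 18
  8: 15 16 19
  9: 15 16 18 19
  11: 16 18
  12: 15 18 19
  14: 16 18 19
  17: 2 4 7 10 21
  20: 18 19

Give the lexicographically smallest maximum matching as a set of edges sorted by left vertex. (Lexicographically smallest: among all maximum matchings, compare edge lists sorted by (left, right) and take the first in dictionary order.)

|M| = 6 (so the lex-smallest maximum matching has 6 edges)
process left vertices in ascending order; for each, take the smallest-labelled available neighbour that still permits 6 edges overall, or leave it unmatched if none does
lex-smallest matching: {1-15, 3-0, 6-16, 8-19, 9-18, 17-2}

Lex-smallest maximum matching: {(1,15), (3,0), (6,16), (8,19), (9,18), (17,2)}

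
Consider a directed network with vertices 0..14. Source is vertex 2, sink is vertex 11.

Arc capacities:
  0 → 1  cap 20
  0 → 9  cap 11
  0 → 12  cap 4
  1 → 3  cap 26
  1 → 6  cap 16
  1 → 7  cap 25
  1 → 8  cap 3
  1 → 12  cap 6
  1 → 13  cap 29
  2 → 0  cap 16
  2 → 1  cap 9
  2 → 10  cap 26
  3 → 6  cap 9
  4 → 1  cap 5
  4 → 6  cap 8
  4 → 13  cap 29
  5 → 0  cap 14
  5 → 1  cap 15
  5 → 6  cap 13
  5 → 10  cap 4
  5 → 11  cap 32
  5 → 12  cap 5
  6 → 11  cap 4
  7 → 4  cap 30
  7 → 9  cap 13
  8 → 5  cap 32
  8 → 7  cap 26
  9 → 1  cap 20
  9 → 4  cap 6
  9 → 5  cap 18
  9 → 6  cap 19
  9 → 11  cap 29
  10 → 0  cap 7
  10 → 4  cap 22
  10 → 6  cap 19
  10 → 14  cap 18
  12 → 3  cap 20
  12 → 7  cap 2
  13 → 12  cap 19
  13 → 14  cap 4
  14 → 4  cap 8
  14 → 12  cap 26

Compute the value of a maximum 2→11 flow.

Maximum flow value: 31

augment #1: 2→0→9→11 bottleneck 11, total now 11
augment #2: 2→1→6→11 bottleneck 4, total now 15
augment #3: 2→1→7→9→11 bottleneck 5, total now 20
augment #4: 2→0→1→7→9→11 bottleneck 5, total now 25
augment #5: 2→10→0→1→7→9→11 bottleneck 3, total now 28
augment #6: 2→10→0→1→8→5→11 bottleneck 3, total now 31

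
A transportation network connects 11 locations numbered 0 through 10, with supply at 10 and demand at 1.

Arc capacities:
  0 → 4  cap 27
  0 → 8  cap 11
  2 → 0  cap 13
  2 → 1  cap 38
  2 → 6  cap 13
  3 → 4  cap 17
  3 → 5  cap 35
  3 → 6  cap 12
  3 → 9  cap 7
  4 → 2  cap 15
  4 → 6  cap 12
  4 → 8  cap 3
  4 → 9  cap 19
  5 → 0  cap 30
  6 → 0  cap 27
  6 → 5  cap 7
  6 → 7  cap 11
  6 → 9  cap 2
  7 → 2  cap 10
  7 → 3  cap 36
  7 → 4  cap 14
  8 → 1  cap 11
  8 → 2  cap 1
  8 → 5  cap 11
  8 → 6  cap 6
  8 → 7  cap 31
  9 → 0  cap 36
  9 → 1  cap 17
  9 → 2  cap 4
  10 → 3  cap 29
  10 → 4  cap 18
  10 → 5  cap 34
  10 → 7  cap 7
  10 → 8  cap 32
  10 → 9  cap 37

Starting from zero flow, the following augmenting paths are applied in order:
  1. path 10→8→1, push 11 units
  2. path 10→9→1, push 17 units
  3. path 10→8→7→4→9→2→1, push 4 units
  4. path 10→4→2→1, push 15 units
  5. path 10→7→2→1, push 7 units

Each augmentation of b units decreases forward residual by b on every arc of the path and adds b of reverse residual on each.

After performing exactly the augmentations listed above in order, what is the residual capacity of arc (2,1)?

after path 1 (10→8→1, push 11): res(2,1)=38
after path 2 (10→9→1, push 17): res(2,1)=38
after path 3 (10→8→7→4→9→2→1, push 4): res(2,1)=34
after path 4 (10→4→2→1, push 15): res(2,1)=19
after path 5 (10→7→2→1, push 7): res(2,1)=12

Residual capacity of (2,1): 12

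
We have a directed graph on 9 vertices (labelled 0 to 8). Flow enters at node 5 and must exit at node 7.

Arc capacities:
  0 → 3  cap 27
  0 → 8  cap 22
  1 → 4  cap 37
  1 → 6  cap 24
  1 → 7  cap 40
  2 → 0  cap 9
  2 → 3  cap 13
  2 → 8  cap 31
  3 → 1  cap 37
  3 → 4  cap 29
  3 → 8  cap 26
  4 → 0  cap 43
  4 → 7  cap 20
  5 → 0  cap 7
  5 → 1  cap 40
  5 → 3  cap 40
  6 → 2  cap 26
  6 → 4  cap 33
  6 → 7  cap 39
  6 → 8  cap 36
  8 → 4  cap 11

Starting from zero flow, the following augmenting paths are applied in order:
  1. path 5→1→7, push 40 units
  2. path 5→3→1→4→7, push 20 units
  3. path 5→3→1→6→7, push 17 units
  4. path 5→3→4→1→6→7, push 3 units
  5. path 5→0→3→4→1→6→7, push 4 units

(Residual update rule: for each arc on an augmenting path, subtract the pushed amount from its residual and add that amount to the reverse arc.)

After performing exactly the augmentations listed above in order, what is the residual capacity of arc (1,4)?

after path 1 (5→1→7, push 40): res(1,4)=37
after path 2 (5→3→1→4→7, push 20): res(1,4)=17
after path 3 (5→3→1→6→7, push 17): res(1,4)=17
after path 4 (5→3→4→1→6→7, push 3): res(1,4)=20
after path 5 (5→0→3→4→1→6→7, push 4): res(1,4)=24

Residual capacity of (1,4): 24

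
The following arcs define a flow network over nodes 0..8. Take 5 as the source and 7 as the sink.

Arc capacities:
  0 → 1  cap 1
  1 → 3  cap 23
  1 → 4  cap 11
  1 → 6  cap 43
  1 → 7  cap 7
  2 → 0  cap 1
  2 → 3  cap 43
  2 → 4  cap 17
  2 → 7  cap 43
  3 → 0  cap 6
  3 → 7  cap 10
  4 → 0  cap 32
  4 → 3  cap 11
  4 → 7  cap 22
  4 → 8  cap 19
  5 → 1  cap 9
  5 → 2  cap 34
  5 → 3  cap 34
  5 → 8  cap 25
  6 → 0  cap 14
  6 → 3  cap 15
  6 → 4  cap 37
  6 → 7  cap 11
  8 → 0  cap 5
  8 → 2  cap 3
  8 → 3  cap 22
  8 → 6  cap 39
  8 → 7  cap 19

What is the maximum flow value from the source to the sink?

Maximum flow value: 79

augment #1: 5→1→7 bottleneck 7, total now 7
augment #2: 5→2→7 bottleneck 34, total now 41
augment #3: 5→3→7 bottleneck 10, total now 51
augment #4: 5→8→7 bottleneck 19, total now 70
augment #5: 5→1→4→7 bottleneck 2, total now 72
augment #6: 5→8→2→7 bottleneck 3, total now 75
augment #7: 5→8→6→7 bottleneck 3, total now 78
augment #8: 5→3→0→1→4→7 bottleneck 1, total now 79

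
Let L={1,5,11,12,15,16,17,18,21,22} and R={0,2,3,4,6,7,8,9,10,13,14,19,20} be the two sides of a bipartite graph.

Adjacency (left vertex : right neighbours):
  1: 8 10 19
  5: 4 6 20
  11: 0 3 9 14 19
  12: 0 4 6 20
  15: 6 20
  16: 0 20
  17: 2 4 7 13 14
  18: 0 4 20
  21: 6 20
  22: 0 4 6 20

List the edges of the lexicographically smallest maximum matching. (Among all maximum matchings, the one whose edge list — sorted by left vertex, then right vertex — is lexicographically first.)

Lex-smallest maximum matching: {(1,8), (5,4), (11,3), (12,0), (15,6), (16,20), (17,2)}

|M| = 7 (so the lex-smallest maximum matching has 7 edges)
process left vertices in ascending order; for each, take the smallest-labelled available neighbour that still permits 7 edges overall, or leave it unmatched if none does
lex-smallest matching: {1-8, 5-4, 11-3, 12-0, 15-6, 16-20, 17-2}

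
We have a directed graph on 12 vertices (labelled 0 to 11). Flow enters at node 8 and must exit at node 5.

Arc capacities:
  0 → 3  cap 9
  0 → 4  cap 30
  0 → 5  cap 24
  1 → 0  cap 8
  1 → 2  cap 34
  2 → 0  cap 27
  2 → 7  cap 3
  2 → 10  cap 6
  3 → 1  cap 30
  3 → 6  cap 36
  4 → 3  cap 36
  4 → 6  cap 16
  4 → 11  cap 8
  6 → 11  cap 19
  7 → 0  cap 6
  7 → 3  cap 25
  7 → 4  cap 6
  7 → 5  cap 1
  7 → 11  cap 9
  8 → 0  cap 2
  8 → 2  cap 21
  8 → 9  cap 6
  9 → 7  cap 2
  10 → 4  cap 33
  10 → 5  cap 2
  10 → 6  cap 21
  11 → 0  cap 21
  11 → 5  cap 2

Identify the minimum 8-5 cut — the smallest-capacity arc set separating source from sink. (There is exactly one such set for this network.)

augment #1: 8→0→5 push 2
augment #2: 8→2→0→5 push 21
augment #3: 8→9→7→5 push 1
augment #4: 8→9→7→0→5 push 1
max flow = 25; residual-reachable set from 8 gives S-side
cut edges (S→T): {(8,0), (8,2), (9,7)} total cap 25

Min-cut arcs: {(8,0), (8,2), (9,7)} (total capacity 25)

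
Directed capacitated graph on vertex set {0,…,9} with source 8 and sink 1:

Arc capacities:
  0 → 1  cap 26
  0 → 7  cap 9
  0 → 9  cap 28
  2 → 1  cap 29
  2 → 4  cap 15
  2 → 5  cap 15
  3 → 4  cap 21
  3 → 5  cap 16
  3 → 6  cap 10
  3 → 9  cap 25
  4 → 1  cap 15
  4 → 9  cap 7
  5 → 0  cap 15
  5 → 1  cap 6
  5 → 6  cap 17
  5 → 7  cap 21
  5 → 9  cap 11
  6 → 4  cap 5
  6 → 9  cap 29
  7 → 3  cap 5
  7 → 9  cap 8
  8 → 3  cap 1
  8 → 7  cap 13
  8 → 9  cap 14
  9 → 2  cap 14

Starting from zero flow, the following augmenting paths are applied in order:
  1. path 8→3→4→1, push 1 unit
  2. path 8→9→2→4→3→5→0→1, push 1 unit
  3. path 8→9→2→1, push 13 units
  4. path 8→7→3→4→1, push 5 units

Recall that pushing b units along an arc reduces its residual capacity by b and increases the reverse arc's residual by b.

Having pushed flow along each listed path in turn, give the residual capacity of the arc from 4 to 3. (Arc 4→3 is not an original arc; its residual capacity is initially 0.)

after path 1 (8→3→4→1, push 1): res(4,3)=1
after path 2 (8→9→2→4→3→5→0→1, push 1): res(4,3)=0
after path 3 (8→9→2→1, push 13): res(4,3)=0
after path 4 (8→7→3→4→1, push 5): res(4,3)=5

Residual capacity of (4,3): 5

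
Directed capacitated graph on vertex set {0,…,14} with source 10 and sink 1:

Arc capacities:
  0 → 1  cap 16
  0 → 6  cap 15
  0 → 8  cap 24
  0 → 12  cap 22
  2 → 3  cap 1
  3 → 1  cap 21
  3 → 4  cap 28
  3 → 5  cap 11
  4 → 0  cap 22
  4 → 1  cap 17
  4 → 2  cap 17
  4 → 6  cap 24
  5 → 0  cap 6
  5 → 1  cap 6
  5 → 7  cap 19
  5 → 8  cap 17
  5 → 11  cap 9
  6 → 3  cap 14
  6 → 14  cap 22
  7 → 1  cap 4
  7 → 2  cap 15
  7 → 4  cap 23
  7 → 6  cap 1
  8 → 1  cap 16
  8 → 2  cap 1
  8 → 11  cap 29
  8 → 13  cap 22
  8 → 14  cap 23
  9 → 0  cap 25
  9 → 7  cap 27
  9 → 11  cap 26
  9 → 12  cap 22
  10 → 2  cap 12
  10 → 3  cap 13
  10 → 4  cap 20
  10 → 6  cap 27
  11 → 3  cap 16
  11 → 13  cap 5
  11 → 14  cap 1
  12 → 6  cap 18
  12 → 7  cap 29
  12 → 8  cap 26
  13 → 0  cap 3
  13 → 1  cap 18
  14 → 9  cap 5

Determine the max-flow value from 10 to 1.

augment #1: 10→3→1 bottleneck 13, total now 13
augment #2: 10→4→1 bottleneck 17, total now 30
augment #3: 10→2→3→1 bottleneck 1, total now 31
augment #4: 10→4→0→1 bottleneck 3, total now 34
augment #5: 10→6→3→1 bottleneck 7, total now 41
augment #6: 10→6→3→5→1 bottleneck 6, total now 47
augment #7: 10→6→3→4→0→1 bottleneck 1, total now 48
augment #8: 10→6→14→9→0→1 bottleneck 5, total now 53

Maximum flow value: 53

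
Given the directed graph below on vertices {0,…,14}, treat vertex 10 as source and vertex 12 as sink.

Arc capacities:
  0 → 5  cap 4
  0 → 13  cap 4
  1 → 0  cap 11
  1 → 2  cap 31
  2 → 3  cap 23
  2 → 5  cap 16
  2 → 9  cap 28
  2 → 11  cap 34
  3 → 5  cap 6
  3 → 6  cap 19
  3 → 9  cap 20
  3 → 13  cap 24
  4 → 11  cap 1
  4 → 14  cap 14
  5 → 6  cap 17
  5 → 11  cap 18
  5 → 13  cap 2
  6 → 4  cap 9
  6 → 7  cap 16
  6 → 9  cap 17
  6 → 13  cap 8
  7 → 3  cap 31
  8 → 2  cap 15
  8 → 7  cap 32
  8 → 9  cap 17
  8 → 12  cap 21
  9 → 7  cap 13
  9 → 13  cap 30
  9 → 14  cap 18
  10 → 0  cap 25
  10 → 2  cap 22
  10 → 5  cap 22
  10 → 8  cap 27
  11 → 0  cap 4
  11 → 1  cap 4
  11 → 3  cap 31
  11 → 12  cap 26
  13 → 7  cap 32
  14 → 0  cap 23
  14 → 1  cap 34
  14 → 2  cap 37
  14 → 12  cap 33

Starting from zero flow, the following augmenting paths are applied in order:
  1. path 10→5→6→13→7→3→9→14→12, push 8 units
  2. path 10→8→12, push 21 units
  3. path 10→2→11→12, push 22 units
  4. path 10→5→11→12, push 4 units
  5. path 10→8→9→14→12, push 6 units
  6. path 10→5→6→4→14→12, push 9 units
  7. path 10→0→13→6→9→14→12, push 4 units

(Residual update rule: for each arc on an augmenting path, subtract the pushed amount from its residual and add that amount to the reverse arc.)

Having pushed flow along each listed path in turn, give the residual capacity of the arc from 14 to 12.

after path 1 (10→5→6→13→7→3→9→14→12, push 8): res(14,12)=25
after path 2 (10→8→12, push 21): res(14,12)=25
after path 3 (10→2→11→12, push 22): res(14,12)=25
after path 4 (10→5→11→12, push 4): res(14,12)=25
after path 5 (10→8→9→14→12, push 6): res(14,12)=19
after path 6 (10→5→6→4→14→12, push 9): res(14,12)=10
after path 7 (10→0→13→6→9→14→12, push 4): res(14,12)=6

Residual capacity of (14,12): 6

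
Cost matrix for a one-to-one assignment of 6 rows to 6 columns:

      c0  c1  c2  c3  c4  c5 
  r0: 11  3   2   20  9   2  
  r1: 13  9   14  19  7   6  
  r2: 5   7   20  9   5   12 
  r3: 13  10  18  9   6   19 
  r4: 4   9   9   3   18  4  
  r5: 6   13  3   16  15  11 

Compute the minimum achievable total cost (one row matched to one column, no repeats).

Minimum assignment cost: 26

optimal assignment: row0→col1 (cost 3), row1→col5 (cost 6), row2→col0 (cost 5), row3→col4 (cost 6), row4→col3 (cost 3), row5→col2 (cost 3)
total = 3 + 6 + 5 + 6 + 3 + 3 = 26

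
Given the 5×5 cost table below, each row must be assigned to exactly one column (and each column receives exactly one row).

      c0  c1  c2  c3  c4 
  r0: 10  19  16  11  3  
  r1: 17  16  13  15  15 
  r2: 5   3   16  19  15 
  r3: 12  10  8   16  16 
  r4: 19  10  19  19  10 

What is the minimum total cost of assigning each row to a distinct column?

Minimum assignment cost: 41

optimal assignment: row0→col4 (cost 3), row1→col3 (cost 15), row2→col0 (cost 5), row3→col2 (cost 8), row4→col1 (cost 10)
total = 3 + 15 + 5 + 8 + 10 = 41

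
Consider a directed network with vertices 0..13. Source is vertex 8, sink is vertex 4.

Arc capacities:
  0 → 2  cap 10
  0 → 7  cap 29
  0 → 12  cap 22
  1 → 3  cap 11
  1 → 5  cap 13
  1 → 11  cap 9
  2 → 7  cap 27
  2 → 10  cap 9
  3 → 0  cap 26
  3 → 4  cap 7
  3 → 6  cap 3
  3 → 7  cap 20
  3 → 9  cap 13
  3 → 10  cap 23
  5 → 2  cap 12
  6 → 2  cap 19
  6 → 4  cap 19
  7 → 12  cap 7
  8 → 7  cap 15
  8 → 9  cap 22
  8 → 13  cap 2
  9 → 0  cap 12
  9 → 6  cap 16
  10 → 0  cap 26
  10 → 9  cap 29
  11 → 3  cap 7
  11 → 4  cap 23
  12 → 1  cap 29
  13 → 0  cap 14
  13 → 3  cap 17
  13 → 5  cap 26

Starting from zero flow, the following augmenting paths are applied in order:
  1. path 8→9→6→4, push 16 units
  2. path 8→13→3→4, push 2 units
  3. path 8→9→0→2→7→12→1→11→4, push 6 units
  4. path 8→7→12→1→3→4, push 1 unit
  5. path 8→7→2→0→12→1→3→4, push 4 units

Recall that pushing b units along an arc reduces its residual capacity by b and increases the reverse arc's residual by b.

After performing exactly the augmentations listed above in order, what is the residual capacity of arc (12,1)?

after path 1 (8→9→6→4, push 16): res(12,1)=29
after path 2 (8→13→3→4, push 2): res(12,1)=29
after path 3 (8→9→0→2→7→12→1→11→4, push 6): res(12,1)=23
after path 4 (8→7→12→1→3→4, push 1): res(12,1)=22
after path 5 (8→7→2→0→12→1→3→4, push 4): res(12,1)=18

Residual capacity of (12,1): 18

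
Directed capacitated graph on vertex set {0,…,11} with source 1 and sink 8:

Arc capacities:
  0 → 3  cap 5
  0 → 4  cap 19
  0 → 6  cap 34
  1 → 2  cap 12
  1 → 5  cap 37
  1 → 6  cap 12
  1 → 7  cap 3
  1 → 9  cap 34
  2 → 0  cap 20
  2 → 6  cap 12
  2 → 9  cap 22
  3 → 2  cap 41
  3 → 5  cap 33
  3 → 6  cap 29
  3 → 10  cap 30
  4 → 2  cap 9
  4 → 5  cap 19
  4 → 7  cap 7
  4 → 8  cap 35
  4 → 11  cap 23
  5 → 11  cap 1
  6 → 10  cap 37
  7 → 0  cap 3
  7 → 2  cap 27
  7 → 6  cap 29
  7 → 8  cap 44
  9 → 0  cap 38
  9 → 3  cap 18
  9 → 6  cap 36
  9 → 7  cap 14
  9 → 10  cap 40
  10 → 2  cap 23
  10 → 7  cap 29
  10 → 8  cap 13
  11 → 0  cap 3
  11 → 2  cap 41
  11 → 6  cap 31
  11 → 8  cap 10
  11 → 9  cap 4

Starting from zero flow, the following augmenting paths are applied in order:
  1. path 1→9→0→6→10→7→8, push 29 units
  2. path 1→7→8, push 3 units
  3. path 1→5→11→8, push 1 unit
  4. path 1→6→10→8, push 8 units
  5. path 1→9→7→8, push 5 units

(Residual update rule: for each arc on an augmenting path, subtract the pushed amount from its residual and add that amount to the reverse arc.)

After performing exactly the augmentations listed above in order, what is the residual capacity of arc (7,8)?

after path 1 (1→9→0→6→10→7→8, push 29): res(7,8)=15
after path 2 (1→7→8, push 3): res(7,8)=12
after path 3 (1→5→11→8, push 1): res(7,8)=12
after path 4 (1→6→10→8, push 8): res(7,8)=12
after path 5 (1→9→7→8, push 5): res(7,8)=7

Residual capacity of (7,8): 7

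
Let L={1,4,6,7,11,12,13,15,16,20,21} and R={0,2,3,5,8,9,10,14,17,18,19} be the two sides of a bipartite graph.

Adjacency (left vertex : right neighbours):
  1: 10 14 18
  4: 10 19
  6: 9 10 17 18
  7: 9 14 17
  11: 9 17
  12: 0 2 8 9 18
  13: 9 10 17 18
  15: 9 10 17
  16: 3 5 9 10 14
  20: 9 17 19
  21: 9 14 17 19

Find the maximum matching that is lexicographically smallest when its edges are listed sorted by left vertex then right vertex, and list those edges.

|M| = 8 (so the lex-smallest maximum matching has 8 edges)
process left vertices in ascending order; for each, take the smallest-labelled available neighbour that still permits 8 edges overall, or leave it unmatched if none does
lex-smallest matching: {1-10, 4-19, 6-9, 7-14, 11-17, 12-0, 13-18, 16-3}

Lex-smallest maximum matching: {(1,10), (4,19), (6,9), (7,14), (11,17), (12,0), (13,18), (16,3)}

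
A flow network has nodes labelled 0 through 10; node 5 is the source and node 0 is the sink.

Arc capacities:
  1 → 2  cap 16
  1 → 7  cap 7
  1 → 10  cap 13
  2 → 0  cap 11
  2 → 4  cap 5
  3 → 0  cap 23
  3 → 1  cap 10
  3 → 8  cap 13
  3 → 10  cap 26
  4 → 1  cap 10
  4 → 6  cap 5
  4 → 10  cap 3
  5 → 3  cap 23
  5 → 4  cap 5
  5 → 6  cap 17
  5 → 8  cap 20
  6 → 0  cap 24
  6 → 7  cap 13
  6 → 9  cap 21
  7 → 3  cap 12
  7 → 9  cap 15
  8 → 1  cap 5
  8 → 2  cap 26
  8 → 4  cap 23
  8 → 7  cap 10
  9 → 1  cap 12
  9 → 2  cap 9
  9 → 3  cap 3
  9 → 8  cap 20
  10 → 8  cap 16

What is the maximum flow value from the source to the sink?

Maximum flow value: 56

augment #1: 5→3→0 bottleneck 23, total now 23
augment #2: 5→6→0 bottleneck 17, total now 40
augment #3: 5→4→6→0 bottleneck 5, total now 45
augment #4: 5→8→2→0 bottleneck 11, total now 56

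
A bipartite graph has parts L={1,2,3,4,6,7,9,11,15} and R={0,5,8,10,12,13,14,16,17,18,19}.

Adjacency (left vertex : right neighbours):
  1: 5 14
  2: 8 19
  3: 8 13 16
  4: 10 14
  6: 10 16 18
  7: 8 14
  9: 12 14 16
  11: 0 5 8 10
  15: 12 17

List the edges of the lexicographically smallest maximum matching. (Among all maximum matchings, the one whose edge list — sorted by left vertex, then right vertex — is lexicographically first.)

|M| = 9 (so the lex-smallest maximum matching has 9 edges)
process left vertices in ascending order; for each, take the smallest-labelled available neighbour that still permits 9 edges overall, or leave it unmatched if none does
lex-smallest matching: {1-5, 2-8, 3-13, 4-10, 6-16, 7-14, 9-12, 11-0, 15-17}

Lex-smallest maximum matching: {(1,5), (2,8), (3,13), (4,10), (6,16), (7,14), (9,12), (11,0), (15,17)}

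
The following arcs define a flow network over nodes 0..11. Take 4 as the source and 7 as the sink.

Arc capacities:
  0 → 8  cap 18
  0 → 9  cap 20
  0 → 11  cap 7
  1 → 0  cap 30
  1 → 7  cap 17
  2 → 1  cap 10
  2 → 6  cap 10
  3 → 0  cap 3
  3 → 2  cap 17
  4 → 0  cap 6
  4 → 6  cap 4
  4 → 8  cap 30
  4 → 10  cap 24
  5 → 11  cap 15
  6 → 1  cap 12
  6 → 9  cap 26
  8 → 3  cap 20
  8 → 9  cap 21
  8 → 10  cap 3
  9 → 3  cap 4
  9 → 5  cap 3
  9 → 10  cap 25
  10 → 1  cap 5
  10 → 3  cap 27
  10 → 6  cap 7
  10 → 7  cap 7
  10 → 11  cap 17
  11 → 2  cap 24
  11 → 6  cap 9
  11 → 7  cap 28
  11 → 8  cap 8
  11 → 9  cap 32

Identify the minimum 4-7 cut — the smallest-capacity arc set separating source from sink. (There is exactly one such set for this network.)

Min-cut arcs: {(0,11), (1,7), (9,5), (10,7), (10,11)} (total capacity 51)

augment #1: 4→10→7 push 7
augment #2: 4→0→11→7 push 6
augment #3: 4→6→1→7 push 4
augment #4: 4→10→1→7 push 5
augment #5: 4→10→11→7 push 12
augment #6: 4→8→10→11→7 push 3
augment #7: 4→8→3→0→11→7 push 1
augment #8: 4→8→3→2→1→7 push 8
augment #9: 4→8→9→5→11→7 push 3
augment #10: 4→8→9→10→11→7 push 2
max flow = 51; residual-reachable set from 4 gives S-side
cut edges (S→T): {(0,11), (1,7), (9,5), (10,7), (10,11)} total cap 51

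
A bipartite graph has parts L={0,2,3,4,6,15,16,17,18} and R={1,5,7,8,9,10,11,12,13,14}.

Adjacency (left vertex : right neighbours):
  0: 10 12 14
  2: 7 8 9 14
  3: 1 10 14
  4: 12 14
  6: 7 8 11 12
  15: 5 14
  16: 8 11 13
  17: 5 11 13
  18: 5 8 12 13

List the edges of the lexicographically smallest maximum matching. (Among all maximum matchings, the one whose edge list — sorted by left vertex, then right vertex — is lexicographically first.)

|M| = 9 (so the lex-smallest maximum matching has 9 edges)
process left vertices in ascending order; for each, take the smallest-labelled available neighbour that still permits 9 edges overall, or leave it unmatched if none does
lex-smallest matching: {0-10, 2-7, 3-1, 4-12, 6-8, 15-14, 16-11, 17-5, 18-13}

Lex-smallest maximum matching: {(0,10), (2,7), (3,1), (4,12), (6,8), (15,14), (16,11), (17,5), (18,13)}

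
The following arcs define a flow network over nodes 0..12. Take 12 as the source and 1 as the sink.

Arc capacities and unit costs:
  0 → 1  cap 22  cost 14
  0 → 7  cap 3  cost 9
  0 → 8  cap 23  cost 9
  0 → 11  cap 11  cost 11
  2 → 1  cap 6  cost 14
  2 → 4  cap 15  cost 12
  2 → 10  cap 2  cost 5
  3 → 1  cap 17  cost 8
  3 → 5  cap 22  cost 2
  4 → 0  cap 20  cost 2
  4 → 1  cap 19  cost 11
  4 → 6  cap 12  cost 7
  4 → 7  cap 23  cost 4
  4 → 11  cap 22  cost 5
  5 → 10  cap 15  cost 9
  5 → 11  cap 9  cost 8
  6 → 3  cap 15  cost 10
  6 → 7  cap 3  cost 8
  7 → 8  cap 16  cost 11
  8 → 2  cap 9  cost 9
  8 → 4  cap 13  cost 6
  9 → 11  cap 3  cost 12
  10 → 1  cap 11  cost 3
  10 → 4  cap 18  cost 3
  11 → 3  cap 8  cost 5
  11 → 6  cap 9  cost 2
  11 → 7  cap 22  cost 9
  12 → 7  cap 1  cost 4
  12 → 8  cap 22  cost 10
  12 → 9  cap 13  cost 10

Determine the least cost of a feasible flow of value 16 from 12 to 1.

shortest-cost path #1: 12→8→4→1 push 13 @ unit cost 27 (adds 351)
shortest-cost path #2: 12→8→2→10→1 push 2 @ unit cost 27 (adds 54)
shortest-cost path #3: 12→8→2→1 push 1 @ unit cost 33 (adds 33)
total cost = 438

Minimum cost for 16 units: 438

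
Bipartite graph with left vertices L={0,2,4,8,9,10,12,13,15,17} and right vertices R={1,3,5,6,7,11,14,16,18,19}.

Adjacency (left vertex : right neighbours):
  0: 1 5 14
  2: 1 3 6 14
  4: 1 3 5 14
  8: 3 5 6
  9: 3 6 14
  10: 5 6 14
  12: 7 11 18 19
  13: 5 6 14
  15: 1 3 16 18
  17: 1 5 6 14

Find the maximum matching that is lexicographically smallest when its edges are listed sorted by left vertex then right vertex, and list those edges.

|M| = 7 (so the lex-smallest maximum matching has 7 edges)
process left vertices in ascending order; for each, take the smallest-labelled available neighbour that still permits 7 edges overall, or leave it unmatched if none does
lex-smallest matching: {0-1, 2-3, 4-5, 8-6, 9-14, 12-7, 15-16}

Lex-smallest maximum matching: {(0,1), (2,3), (4,5), (8,6), (9,14), (12,7), (15,16)}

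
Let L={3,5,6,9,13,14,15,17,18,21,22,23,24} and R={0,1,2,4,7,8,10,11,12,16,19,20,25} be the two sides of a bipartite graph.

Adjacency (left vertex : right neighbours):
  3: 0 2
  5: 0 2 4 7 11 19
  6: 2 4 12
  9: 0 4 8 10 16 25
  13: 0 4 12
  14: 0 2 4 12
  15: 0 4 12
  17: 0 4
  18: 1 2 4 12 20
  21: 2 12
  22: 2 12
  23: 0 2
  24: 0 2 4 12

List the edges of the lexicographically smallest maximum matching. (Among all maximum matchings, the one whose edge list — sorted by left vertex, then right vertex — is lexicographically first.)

Lex-smallest maximum matching: {(3,0), (5,7), (6,2), (9,8), (13,4), (14,12), (18,1)}

|M| = 7 (so the lex-smallest maximum matching has 7 edges)
process left vertices in ascending order; for each, take the smallest-labelled available neighbour that still permits 7 edges overall, or leave it unmatched if none does
lex-smallest matching: {3-0, 5-7, 6-2, 9-8, 13-4, 14-12, 18-1}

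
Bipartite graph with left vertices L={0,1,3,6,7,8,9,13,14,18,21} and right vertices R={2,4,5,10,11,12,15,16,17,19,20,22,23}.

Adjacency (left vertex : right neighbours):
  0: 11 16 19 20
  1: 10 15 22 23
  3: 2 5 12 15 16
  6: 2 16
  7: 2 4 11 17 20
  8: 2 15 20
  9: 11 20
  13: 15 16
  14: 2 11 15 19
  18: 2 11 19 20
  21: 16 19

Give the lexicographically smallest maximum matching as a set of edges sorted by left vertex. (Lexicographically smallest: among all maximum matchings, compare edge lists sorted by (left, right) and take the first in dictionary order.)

Lex-smallest maximum matching: {(0,11), (1,10), (3,5), (6,2), (7,4), (8,15), (9,20), (13,16), (14,19)}

|M| = 9 (so the lex-smallest maximum matching has 9 edges)
process left vertices in ascending order; for each, take the smallest-labelled available neighbour that still permits 9 edges overall, or leave it unmatched if none does
lex-smallest matching: {0-11, 1-10, 3-5, 6-2, 7-4, 8-15, 9-20, 13-16, 14-19}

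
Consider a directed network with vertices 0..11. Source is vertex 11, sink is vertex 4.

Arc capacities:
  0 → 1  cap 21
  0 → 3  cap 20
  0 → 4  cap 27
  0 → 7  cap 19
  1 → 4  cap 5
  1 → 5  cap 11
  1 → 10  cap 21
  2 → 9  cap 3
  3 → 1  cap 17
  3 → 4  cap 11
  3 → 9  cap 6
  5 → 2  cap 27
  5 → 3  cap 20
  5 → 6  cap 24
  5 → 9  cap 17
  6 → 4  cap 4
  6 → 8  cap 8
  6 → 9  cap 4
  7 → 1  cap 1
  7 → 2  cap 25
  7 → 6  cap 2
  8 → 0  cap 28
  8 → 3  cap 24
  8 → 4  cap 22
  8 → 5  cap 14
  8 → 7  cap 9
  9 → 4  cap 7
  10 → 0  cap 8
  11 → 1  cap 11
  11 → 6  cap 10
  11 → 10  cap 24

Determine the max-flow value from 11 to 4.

Maximum flow value: 29

augment #1: 11→1→4 bottleneck 5, total now 5
augment #2: 11→6→4 bottleneck 4, total now 9
augment #3: 11→6→8→4 bottleneck 6, total now 15
augment #4: 11→10→0→4 bottleneck 8, total now 23
augment #5: 11→1→5→3→4 bottleneck 6, total now 29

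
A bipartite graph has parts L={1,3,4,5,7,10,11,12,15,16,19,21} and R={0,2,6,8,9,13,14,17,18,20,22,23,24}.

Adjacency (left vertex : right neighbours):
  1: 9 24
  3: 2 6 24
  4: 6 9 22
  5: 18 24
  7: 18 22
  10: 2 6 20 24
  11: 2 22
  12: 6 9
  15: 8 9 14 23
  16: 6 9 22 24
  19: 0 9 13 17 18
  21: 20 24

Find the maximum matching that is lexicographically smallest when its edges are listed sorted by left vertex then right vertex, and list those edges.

|M| = 9 (so the lex-smallest maximum matching has 9 edges)
process left vertices in ascending order; for each, take the smallest-labelled available neighbour that still permits 9 edges overall, or leave it unmatched if none does
lex-smallest matching: {1-9, 3-2, 4-6, 5-18, 7-22, 10-20, 15-8, 16-24, 19-0}

Lex-smallest maximum matching: {(1,9), (3,2), (4,6), (5,18), (7,22), (10,20), (15,8), (16,24), (19,0)}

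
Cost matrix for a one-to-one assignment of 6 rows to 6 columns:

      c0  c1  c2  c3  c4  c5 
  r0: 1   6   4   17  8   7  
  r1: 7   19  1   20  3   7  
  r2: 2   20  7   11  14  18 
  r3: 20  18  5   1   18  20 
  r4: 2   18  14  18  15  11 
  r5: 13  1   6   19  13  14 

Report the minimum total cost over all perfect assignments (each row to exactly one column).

optimal assignment: row0→col5 (cost 7), row1→col4 (cost 3), row2→col2 (cost 7), row3→col3 (cost 1), row4→col0 (cost 2), row5→col1 (cost 1)
total = 7 + 3 + 7 + 1 + 2 + 1 = 21

Minimum assignment cost: 21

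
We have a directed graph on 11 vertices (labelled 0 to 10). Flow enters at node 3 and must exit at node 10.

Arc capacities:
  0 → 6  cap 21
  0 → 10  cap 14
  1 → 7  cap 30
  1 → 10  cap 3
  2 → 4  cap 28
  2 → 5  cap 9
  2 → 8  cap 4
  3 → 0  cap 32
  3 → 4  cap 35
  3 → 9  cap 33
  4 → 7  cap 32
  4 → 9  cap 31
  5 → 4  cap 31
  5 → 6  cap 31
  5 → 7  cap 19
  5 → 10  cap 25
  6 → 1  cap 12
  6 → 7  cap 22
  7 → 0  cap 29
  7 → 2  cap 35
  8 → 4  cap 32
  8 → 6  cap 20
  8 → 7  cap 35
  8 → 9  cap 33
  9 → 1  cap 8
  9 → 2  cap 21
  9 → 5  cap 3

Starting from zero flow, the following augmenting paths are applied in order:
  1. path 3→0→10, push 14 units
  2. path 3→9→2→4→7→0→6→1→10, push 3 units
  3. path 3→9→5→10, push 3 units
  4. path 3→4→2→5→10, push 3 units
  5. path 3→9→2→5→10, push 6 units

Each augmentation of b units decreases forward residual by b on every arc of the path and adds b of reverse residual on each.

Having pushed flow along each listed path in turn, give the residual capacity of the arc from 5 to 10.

Residual capacity of (5,10): 13

after path 1 (3→0→10, push 14): res(5,10)=25
after path 2 (3→9→2→4→7→0→6→1→10, push 3): res(5,10)=25
after path 3 (3→9→5→10, push 3): res(5,10)=22
after path 4 (3→4→2→5→10, push 3): res(5,10)=19
after path 5 (3→9→2→5→10, push 6): res(5,10)=13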